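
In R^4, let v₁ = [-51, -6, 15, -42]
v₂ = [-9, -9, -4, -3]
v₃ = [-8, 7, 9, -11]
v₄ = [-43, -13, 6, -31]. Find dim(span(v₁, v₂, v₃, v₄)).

2

Form the matrix with v₁, v₂, v₃, v₄ as columns and reduce.
Exactly 2 pivots survive; hence the rank is 2.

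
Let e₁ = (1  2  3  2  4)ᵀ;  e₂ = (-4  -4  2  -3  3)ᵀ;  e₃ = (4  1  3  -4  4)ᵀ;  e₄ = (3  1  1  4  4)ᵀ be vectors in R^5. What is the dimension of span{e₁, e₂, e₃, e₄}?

dim = 4

Row-reduce the 4×5 matrix with these as rows.
There are 4 pivot columns, so rank = 4.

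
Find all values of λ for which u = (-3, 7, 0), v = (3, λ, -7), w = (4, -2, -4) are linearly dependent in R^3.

λ = 35/6

Dependence holds iff the 3×3 matrix [u v w] is singular.
Cofactor expansion gives det = 12*λ - 70.
This vanishes exactly when λ = 35/6.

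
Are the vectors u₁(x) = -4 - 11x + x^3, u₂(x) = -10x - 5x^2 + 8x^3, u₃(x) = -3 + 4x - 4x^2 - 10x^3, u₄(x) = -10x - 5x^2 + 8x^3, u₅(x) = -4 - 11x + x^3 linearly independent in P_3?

Take coordinates with respect to the standard basis {1, x, …, x^3}.
There are 5 vectors in a 4-dimensional space, so they cannot be linearly independent.

linearly dependent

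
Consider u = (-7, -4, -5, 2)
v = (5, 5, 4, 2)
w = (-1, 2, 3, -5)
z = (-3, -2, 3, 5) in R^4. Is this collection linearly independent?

linearly independent

Form the 4×4 matrix with these as columns; its determinant is -954.
A nonzero determinant means the columns are linearly independent.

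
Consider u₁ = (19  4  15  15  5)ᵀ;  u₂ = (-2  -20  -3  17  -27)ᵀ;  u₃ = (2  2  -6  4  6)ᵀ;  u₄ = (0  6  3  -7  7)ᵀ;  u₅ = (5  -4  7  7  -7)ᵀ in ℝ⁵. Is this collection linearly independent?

The matrix [u₁|u₂|u₃|u₄|u₅] has determinant 0.
A zero determinant means the columns are linearly dependent.

linearly dependent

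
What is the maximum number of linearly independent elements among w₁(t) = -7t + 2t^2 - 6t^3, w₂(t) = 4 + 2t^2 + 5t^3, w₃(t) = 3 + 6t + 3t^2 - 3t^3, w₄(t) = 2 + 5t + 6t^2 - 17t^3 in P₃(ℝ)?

Pass to coordinate vectors with respect to the basis {1, t, …, t^3}.
Row-reduce the 4×4 matrix with these as rows.
There are 3 pivot columns, so rank = 3.

3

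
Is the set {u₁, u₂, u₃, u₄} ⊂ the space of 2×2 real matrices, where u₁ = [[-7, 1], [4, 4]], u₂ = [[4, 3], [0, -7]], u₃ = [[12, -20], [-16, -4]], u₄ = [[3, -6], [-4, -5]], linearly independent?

linearly dependent

Write each element as a coordinate vector in ℝ⁴ using {E₁₁, E₁₂, E₂₁, E₂₂}.
Place the vectors as rows of a 4×4 matrix and reduce to echelon form.
The reduction yields 3 nonzero rows, so the rank is 3.
Since rank 3 < 4, the set is linearly dependent.
Indeed 2u₁ + 2u₂ + u₃ - 2u₄ = 0.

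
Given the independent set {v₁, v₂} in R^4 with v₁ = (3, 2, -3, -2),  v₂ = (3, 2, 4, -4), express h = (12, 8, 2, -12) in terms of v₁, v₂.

Write h = c₁v₁ + c₂v₂ and equate components.
The system has the unique solution (c₁, c₂) = (2, 2).

h = 2v₁ + 2v₂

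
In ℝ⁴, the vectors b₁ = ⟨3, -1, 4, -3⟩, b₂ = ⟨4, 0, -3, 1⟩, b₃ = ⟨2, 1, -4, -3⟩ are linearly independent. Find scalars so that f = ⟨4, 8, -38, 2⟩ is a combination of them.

f = -4b₁ + 2b₂ + 4b₃

Since b₁, b₂, b₃ are independent, the coefficients expressing f are uniquely determined by a linear system.
Back-substitution yields (a₁, a₂, a₃) = (-4, 2, 4).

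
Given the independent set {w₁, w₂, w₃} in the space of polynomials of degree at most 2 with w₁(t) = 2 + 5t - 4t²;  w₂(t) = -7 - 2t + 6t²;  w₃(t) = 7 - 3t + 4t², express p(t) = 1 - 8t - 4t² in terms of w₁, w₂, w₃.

p = -3w₁ - 2w₂ - w₃

Identify each element with its coordinate vector in ℝ³ via {1, t, t²}.
Since w₁, w₂, w₃ are independent, the coefficients expressing p are uniquely determined by a linear system.
Back-substitution yields (α₁, α₂, α₃) = (-3, -2, -1).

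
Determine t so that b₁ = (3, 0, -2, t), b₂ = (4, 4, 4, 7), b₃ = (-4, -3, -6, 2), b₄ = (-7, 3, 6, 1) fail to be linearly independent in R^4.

t = 23/6

The set is linearly dependent precisely when det[b₁; b₂; b₃; b₄] = 0.
The determinant works out to 506 - 132*t.
Solving 506 - 132*t = 0 yields t = 23/6.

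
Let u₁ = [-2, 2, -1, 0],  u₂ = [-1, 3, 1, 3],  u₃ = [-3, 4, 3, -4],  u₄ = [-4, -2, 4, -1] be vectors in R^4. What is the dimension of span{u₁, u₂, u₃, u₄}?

Row-reduce the 4×4 matrix with these as rows.
There are 4 pivot columns, so rank = 4.

4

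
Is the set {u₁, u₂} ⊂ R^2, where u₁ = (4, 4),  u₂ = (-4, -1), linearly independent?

linearly independent

Place the vectors as rows of a 2×2 matrix and reduce to echelon form.
The reduction yields 2 nonzero rows, so the rank is 2.
Since rank = 2 (the number of vectors), the set is linearly independent.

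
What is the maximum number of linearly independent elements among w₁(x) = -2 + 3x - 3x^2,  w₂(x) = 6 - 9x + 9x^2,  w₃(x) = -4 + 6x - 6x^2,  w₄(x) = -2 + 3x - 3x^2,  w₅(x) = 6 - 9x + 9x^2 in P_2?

1

Pass to coordinate vectors with respect to the basis {1, x, x^2}.
Row-reduce the 5×3 matrix with these as rows.
There is 1 pivot column, so rank = 1.
(With 5 elements in a 3-dimensional space the rank is at most 3.)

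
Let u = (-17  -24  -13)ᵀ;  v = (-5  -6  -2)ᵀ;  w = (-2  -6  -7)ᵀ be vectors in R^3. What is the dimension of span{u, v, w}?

Put the 3×3 matrix [u|v|w] into echelon form.
Exactly 2 pivots survive; hence the rank is 2.

dim = 2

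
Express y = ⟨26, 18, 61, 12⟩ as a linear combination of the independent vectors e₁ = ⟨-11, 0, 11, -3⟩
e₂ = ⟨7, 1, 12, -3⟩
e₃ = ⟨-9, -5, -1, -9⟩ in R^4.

y = 2e₁ + 3e₂ - 3e₃

Since e₁, e₂, e₃ are independent, the coefficients expressing y are uniquely determined by a linear system.
Row-reducing the augmented matrix gives the unique coefficients (a₁, a₂, a₃) = (2, 3, -3).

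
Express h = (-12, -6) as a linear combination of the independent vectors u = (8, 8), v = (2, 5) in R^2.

h = -2u + 2v

Write h = a₁u + a₂v and equate components.
The system has the unique solution (a₁, a₂) = (-2, 2).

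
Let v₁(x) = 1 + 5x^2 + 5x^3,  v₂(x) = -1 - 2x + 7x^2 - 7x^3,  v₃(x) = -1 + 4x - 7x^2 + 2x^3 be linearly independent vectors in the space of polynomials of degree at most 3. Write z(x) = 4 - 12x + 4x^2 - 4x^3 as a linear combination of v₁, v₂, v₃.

Take coordinate vectors relative to {1, x, …, x^3}.
Write z = α₁v₁ + … + α₃v₃ and equate components.
Row-reducing the augmented matrix gives the unique coefficients (α₁, α₂, α₃) = (-2, -2, -4).

z = -2v₁ - 2v₂ - 4v₃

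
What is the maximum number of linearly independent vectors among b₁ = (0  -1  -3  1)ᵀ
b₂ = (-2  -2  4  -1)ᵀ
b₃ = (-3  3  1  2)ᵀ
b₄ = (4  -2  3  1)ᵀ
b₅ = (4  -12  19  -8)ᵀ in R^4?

Form the matrix with b₁, b₂, b₃, b₄, b₅ as columns and reduce.
Reduction leaves 4 leading entries, giving rank 4.
(With 5 elements in a 4-dimensional space the rank is at most 4.)

4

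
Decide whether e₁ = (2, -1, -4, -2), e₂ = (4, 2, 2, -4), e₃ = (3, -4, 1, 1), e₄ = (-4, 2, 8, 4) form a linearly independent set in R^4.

linearly dependent

Form the 4×4 matrix with these as columns; its determinant is 0.
A zero determinant means the columns are linearly dependent.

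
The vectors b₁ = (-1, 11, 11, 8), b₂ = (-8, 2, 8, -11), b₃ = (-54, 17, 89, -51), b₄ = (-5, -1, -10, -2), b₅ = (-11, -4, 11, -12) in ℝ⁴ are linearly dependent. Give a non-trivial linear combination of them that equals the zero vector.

2b₁ + 3b₂ - b₃ - b₄ + 3b₅ = 0

Solve the homogeneous system with b₁, b₂, b₃, b₄, b₅ as columns by row-reducing the coefficient matrix.
The free variable yields coefficients (2, 3, -1, -1, 3) (any nonzero multiple also works).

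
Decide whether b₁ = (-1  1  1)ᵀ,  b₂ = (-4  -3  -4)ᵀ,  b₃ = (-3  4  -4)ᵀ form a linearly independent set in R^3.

Row-reduce the matrix whose columns are b₁, b₂, b₃.
The reduction yields 3 nonzero rows, so the rank is 3.
Since rank = 3 (the number of vectors), the set is linearly independent.

linearly independent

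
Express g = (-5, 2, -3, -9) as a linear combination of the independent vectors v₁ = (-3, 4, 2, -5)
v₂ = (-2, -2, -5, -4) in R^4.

g = v₁ + v₂

Write g = c₁v₁ + c₂v₂ and equate components.
Row-reducing the augmented matrix gives the unique coefficients (c₁, c₂) = (1, 1).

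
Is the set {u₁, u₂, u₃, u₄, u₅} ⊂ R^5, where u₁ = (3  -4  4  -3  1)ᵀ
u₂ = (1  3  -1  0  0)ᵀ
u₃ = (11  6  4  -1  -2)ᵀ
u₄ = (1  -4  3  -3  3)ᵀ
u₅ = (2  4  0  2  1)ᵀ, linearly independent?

Form the 5×5 matrix with these as columns; its determinant is 0.
A zero determinant means the columns are linearly dependent.

linearly dependent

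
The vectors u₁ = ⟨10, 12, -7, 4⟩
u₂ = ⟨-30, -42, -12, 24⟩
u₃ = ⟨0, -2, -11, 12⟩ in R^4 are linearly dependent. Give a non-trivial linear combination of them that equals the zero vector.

3u₁ + u₂ - 3u₃ = 0

Write the vectors as columns of a matrix and find a nonzero vector in its null space.
One solution (up to scaling) is (3, 1, -3).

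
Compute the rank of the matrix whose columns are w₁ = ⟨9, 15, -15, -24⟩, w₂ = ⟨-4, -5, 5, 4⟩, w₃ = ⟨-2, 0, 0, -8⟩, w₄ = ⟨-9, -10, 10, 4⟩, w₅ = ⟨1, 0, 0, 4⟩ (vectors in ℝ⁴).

Row-reduce the 5×4 matrix with these as rows.
There are 2 pivot columns, so rank = 2.
(With 5 elements in a 4-dimensional space the rank is at most 4.)

2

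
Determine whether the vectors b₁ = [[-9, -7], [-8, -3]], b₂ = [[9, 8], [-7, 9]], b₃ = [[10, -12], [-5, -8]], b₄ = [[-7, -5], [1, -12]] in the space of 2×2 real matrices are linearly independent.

linearly independent

Write each element as a coordinate vector in ℝ⁴ using {E₁₁, E₁₂, E₂₁, E₂₂}.
Place the vectors as rows of a 4×4 matrix and reduce to echelon form.
The reduction yields 4 nonzero rows, so the rank is 4.
Since rank = 4 (the number of vectors), the set is linearly independent.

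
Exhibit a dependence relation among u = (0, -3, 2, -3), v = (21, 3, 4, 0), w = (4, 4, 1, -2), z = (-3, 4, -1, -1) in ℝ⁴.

u + v - 3w + 3z = 0

Write the vectors as columns of a matrix and find a nonzero vector in its null space.
A generator of the null space is (1, 1, -3, 3).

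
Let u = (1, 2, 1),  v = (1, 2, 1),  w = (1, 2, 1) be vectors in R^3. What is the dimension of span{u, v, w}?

Apply Gaussian elimination to the matrix whose rows are u, v, w.
There is 1 pivot column, so rank = 1.

1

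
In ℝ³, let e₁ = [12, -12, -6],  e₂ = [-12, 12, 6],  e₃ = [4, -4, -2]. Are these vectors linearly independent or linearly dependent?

linearly dependent

Place the vectors as rows of a 3×3 matrix and reduce to echelon form.
The reduction yields 1 nonzero row, so the rank is 1.
Since rank 1 < 3, the set is linearly dependent.
Indeed e₁ + e₂ = 0.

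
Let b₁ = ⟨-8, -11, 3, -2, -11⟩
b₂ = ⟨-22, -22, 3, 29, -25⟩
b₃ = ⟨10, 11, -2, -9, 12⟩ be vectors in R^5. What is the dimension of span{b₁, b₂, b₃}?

dim = 2

Row-reduce the 3×5 matrix with these as rows.
Exactly 2 pivots survive; hence the rank is 2.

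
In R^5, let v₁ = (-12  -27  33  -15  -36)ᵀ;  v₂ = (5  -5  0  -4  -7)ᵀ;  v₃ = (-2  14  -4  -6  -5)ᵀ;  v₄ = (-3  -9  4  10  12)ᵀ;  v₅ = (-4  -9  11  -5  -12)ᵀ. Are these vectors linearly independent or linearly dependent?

linearly dependent

Form the 5×5 matrix with these as columns; its determinant is 0.
A zero determinant means the columns are linearly dependent.
Indeed v₂ + v₃ + v₄ = 0.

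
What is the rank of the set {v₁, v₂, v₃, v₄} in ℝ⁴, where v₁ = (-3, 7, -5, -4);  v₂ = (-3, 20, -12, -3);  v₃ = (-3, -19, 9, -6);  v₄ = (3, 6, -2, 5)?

Form the matrix with v₁, v₂, v₃, v₄ as columns and reduce.
Reduction leaves 2 leading entries, giving rank 2.

2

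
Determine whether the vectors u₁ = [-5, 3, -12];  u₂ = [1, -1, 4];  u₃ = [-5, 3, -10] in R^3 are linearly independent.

linearly independent

Place the vectors as rows of a 3×3 matrix and reduce to echelon form.
The reduction yields 3 nonzero rows, so the rank is 3.
Since rank = 3 (the number of vectors), the set is linearly independent.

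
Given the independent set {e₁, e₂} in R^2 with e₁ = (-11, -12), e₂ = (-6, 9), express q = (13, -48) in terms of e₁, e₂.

Set up the augmented matrix [e₁ | e₂ | q] and row-reduce.
Back-substitution yields (c₁, c₂) = (1, -4).

q = e₁ - 4e₂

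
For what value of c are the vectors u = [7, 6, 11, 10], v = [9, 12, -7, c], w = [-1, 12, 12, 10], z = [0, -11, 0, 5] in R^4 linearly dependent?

Dependence holds iff the 4×4 matrix [u v w z] is singular.
Expanding, det = 1045*c + 16720.
Solving 1045*c + 16720 = 0 yields c = -16.

c = -16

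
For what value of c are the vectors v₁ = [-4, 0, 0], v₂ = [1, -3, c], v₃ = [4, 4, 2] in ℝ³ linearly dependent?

c = -3/2

Place the vectors as rows of a 3×3 matrix; dependence ⇔ determinant zero.
Cofactor expansion gives det = 16*c + 24.
Setting this to zero gives c = -3/2.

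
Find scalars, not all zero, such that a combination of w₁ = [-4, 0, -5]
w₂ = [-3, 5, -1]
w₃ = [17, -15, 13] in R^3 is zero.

Write the vectors as columns of a matrix and find a nonzero vector in its null space.
One solution (up to scaling) is (2, 3, 1).

2w₁ + 3w₂ + w₃ = 0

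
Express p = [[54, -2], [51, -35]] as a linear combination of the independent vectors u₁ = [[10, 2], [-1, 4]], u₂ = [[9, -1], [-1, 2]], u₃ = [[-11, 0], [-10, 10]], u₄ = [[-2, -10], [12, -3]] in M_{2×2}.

Identify each element with its coordinate vector in ℝ⁴ via {E₁₁, E₁₂, E₂₁, E₂₂}.
Set up the augmented matrix [u₁ | u₂ | u₃ | u₄ | p] and row-reduce.
Back-substitution yields (α₁, …, α₄) = (3, -2, -4, 1).

p = 3u₁ - 2u₂ - 4u₃ + u₄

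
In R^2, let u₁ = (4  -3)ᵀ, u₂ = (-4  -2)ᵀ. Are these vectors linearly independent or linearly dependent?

linearly independent

Place the vectors as rows of a 2×2 matrix and reduce to echelon form.
The reduction yields 2 nonzero rows, so the rank is 2.
Since rank = 2 (the number of vectors), the set is linearly independent.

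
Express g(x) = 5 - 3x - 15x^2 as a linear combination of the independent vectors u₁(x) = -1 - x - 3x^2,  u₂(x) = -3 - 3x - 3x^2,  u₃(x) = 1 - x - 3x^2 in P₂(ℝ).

Work in coordinates with respect to the standard basis {1, x, x^2}.
Write g = α₁u₁ + … + α₃u₃ and equate components.
The system has the unique solution (α₁, α₂, α₃) = (2, -1, 4).

g = 2u₁ - u₂ + 4u₃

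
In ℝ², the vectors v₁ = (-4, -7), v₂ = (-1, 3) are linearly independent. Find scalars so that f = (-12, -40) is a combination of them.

Set up the augmented matrix [v₁ | v₂ | f] and row-reduce.
Back-substitution yields (a₁, a₂) = (4, -4).

f = 4v₁ - 4v₂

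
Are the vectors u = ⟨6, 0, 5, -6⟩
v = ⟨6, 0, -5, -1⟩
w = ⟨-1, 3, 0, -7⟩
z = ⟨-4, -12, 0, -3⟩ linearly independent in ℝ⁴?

The matrix [u|v|w|z] has determinant -6420.
A nonzero determinant means the columns are linearly independent.

linearly independent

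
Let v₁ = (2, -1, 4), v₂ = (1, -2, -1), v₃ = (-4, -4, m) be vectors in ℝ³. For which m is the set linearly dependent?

Place the vectors as rows of a 3×3 matrix; dependence ⇔ determinant zero.
Cofactor expansion gives det = -3*m - 60.
Setting this to zero gives m = -20.

m = -20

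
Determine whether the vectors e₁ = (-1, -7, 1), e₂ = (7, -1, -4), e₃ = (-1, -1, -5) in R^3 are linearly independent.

Row-reduce the matrix whose columns are e₁, e₂, e₃.
The reduction yields 3 nonzero rows, so the rank is 3.
Since rank = 3 (the number of vectors), the set is linearly independent.

linearly independent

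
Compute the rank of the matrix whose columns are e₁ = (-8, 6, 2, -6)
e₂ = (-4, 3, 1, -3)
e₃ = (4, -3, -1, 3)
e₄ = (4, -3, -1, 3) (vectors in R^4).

rank 1

Apply Gaussian elimination to the matrix whose rows are e₁, e₂, e₃, e₄.
Exactly 1 pivot survives; hence the rank is 1.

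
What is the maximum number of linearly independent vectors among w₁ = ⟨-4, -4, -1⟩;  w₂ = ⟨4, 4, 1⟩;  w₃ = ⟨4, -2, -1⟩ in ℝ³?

Row-reduce the 3×3 matrix with these as rows.
The echelon form has 2 nonzero rows, so the rank is 2.

2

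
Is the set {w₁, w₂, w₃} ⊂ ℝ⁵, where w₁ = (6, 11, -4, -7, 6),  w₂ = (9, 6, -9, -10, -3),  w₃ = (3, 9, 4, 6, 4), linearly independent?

linearly independent

Row-reduce the matrix whose columns are w₁, w₂, w₃.
The reduction yields 3 nonzero rows, so the rank is 3.
Since rank = 3 (the number of vectors), the set is linearly independent.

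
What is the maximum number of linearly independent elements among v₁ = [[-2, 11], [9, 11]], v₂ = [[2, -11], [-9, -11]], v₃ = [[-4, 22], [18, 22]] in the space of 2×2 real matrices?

1

Pass to coordinate vectors with respect to the basis {E₁₁, E₁₂, E₂₁, E₂₂}.
Apply Gaussian elimination to the matrix whose rows are v₁, v₂, v₃.
There is 1 pivot column, so rank = 1.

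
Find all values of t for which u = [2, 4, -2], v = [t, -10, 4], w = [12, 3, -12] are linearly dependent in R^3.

t = -4

The vectors are dependent exactly when the determinant of the matrix with rows u, v, w vanishes.
Cofactor expansion gives det = 42*t + 168.
Setting this to zero gives t = -4.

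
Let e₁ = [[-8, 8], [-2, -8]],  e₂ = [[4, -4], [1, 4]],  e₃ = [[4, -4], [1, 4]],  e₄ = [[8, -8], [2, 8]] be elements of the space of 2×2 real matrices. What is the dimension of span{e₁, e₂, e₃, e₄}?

1

Pass to coordinate vectors with respect to the basis {E₁₁, E₁₂, E₂₁, E₂₂}.
Apply Gaussian elimination to the matrix whose rows are e₁, e₂, e₃, e₄.
Exactly 1 pivot survives; hence the rank is 1.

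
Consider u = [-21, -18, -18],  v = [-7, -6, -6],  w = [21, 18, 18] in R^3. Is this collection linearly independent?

One vector is a scalar multiple of another, so the set is dependent.

linearly dependent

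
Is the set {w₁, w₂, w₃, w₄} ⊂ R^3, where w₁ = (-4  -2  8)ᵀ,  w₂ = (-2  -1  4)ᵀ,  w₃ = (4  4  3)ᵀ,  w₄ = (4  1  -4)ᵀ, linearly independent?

linearly dependent

There are 4 vectors in a 3-dimensional space, so they cannot be linearly independent.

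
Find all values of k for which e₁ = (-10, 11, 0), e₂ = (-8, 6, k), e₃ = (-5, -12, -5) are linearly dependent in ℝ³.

k = -4/5

The vectors are dependent exactly when the determinant of the matrix with rows e₁, e₂, e₃ vanishes.
The determinant works out to -175*k - 140.
Setting this to zero gives k = -4/5.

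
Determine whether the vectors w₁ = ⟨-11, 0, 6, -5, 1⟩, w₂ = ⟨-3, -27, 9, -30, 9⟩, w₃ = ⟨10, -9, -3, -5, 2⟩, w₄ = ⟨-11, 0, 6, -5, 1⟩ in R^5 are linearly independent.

Two of the vectors are equal, giving an immediate dependence.

linearly dependent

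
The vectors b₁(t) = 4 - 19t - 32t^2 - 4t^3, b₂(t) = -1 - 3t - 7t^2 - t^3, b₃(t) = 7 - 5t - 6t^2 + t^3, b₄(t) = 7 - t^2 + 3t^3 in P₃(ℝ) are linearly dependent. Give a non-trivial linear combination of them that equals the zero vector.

b₁ - 3b₂ - 2b₃ + b₄ = 0

Pass to coordinate vectors relative to the basis {1, t, …, t^3}.
Row-reduce the matrix with b₁, b₂, b₃, b₄ as columns; the null space gives the coefficients.
A generator of the null space is (1, -3, -2, 1).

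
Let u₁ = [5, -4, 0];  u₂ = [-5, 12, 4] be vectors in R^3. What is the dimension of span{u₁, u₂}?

Apply Gaussian elimination to the matrix whose rows are u₁, u₂.
There are 2 pivot columns, so rank = 2.

dim = 2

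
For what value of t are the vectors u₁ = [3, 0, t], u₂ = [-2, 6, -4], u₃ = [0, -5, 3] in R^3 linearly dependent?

t = 3/5

Place the vectors as rows of a 3×3 matrix; dependence ⇔ determinant zero.
The determinant works out to 10*t - 6.
Setting this to zero gives t = 3/5.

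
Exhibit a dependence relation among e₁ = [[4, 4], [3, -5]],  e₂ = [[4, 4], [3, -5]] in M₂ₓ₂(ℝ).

Write each element as a vector in ℝ⁴ using {E₁₁, E₁₂, E₂₁, E₂₂}.
Solve the homogeneous system with e₁, e₂ as columns by row-reducing the coefficient matrix.
One solution (up to scaling) is (1, -1).

e₁ - e₂ = 0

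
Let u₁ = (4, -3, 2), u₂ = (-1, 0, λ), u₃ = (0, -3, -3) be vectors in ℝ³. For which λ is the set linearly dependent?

The set is linearly dependent precisely when det[u₁; u₂; u₃] = 0.
The determinant works out to 12*λ + 15.
This vanishes exactly when λ = -5/4.

λ = -5/4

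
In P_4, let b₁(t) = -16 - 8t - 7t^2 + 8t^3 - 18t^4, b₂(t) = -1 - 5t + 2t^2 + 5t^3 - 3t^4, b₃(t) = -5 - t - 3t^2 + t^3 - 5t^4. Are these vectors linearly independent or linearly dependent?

linearly dependent

Write each element as a coordinate vector in ℝ⁵ using {1, t, …, t^4}.
Row-reduce the matrix whose columns are b₁, b₂, b₃.
The reduction yields 2 nonzero rows, so the rank is 2.
Since rank 2 < 3, the set is linearly dependent.
Indeed b₁ - b₂ - 3b₃ = 0.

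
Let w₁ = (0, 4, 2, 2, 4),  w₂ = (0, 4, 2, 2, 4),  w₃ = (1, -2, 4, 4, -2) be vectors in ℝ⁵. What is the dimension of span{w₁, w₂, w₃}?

dim = 2

Put the 5×3 matrix [w₁|w₂|w₃] into echelon form.
Exactly 2 pivots survive; hence the rank is 2.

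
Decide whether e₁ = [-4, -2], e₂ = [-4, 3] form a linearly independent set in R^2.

linearly independent

Place the vectors as rows of a 2×2 matrix and reduce to echelon form.
The reduction yields 2 nonzero rows, so the rank is 2.
Since rank = 2 (the number of vectors), the set is linearly independent.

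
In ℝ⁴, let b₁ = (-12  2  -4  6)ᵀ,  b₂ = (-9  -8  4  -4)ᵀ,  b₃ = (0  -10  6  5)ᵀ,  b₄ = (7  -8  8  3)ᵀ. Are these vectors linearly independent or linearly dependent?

Form the 4×4 matrix with these as columns; its determinant is -2972.
A nonzero determinant means the columns are linearly independent.

linearly independent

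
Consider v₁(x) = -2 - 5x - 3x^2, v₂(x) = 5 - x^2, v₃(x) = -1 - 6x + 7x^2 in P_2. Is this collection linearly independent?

linearly independent

Write each element as a coordinate vector in ℝ³ using {1, x, x^2}.
Place the vectors as rows of a 3×3 matrix and reduce to echelon form.
The reduction yields 3 nonzero rows, so the rank is 3.
Since rank = 3 (the number of vectors), the set is linearly independent.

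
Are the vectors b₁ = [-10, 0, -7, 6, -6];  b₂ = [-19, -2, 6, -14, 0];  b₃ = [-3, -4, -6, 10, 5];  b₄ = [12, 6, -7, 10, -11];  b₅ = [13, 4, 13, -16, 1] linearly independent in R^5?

linearly dependent

Row-reduce the matrix whose columns are b₁, b₂, b₃, b₄, b₅.
The reduction yields 3 nonzero rows, so the rank is 3.
Since rank 3 < 5, the set is linearly dependent.
Indeed b₁ - b₂ - b₃ - b₄ = 0.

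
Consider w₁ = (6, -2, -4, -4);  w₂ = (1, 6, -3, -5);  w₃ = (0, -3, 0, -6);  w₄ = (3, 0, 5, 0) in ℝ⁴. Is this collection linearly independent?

linearly independent

Place the vectors as rows of a 4×4 matrix and reduce to echelon form.
The reduction yields 4 nonzero rows, so the rank is 4.
Since rank = 4 (the number of vectors), the set is linearly independent.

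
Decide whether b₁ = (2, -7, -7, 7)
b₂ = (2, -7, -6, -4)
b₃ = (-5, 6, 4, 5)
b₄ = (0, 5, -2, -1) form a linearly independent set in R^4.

linearly independent

Row-reduce the matrix whose columns are b₁, b₂, b₃, b₄.
The reduction yields 4 nonzero rows, so the rank is 4.
Since rank = 4 (the number of vectors), the set is linearly independent.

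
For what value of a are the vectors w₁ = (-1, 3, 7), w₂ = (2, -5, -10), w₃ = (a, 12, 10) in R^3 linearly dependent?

a = -38/5

Dependence holds iff the 3×3 matrix [w₁ w₂ w₃] is singular.
Cofactor expansion gives det = 5*a + 38.
This vanishes exactly when a = -38/5.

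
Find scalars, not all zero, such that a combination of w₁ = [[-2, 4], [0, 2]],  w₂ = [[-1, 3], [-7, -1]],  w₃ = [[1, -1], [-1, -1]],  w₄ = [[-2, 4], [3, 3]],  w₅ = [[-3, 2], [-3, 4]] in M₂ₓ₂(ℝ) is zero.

3w₁ - w₂ + w₃ - 2w₄ = 0

Write each element as a vector in ℝ⁴ using {E₁₁, E₁₂, E₂₁, E₂₂}.
Solve the homogeneous system with w₁, w₂, w₃, w₄, w₅ as columns by row-reducing the coefficient matrix.
One solution (up to scaling) is (3, -1, 1, -2, 0).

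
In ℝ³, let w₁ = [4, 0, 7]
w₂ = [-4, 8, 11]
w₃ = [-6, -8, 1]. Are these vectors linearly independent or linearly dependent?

linearly independent

Row-reduce the matrix whose columns are w₁, w₂, w₃.
The reduction yields 3 nonzero rows, so the rank is 3.
Since rank = 3 (the number of vectors), the set is linearly independent.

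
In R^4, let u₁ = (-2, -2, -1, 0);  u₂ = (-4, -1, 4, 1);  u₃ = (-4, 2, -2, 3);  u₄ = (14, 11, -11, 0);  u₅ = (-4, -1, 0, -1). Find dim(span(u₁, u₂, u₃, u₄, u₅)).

dim = 4

Form the matrix with u₁, u₂, u₃, u₄, u₅ as columns and reduce.
There are 4 pivot columns, so rank = 4.
(With 5 elements in a 4-dimensional space the rank is at most 4.)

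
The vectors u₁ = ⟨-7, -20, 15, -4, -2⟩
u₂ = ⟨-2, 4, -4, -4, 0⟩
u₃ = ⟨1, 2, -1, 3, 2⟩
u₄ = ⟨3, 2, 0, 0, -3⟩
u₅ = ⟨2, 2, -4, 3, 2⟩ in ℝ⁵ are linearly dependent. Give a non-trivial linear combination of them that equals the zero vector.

Row-reduce the matrix with u₁, u₂, u₃, u₄, u₅ as columns; the null space gives the coefficients.
The free variable yields coefficients (1, 2, 3, 2, 1) (any nonzero multiple also works).

u₁ + 2u₂ + 3u₃ + 2u₄ + u₅ = 0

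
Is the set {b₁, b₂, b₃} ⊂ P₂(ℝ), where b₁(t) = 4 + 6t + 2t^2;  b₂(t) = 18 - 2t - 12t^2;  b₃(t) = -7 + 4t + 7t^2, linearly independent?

Write each element as a coordinate vector in ℝ³ using {1, t, t^2}.
The matrix [b₁|b₂|b₃] has determinant 0.
A zero determinant means the columns are linearly dependent.
Indeed b₁ - b₂ - 2b₃ = 0.

linearly dependent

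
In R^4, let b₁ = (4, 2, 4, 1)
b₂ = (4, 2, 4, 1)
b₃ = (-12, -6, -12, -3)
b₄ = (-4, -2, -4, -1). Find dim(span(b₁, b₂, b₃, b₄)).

Put the 4×4 matrix [b₁|b₂|b₃|b₄] into echelon form.
Exactly 1 pivot survives; hence the rank is 1.

1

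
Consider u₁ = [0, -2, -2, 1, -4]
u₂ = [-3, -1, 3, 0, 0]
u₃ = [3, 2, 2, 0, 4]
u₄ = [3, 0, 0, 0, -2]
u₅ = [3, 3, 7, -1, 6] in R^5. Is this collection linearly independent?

Form the 5×5 matrix with these as columns; its determinant is 0.
A zero determinant means the columns are linearly dependent.

linearly dependent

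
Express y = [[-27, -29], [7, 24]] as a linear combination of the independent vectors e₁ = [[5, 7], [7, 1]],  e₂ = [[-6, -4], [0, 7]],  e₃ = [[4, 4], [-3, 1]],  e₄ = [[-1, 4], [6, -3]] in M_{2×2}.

y = e₁ + 3e₂ - 4e₃ - 2e₄

Identify each element with its coordinate vector in ℝ⁴ via {E₁₁, E₁₂, E₂₁, E₂₂}.
Solve the system with e₁, e₂, e₃, e₄ as columns and y as the right-hand side.
Back-substitution yields (α₁, …, α₄) = (1, 3, -4, -2).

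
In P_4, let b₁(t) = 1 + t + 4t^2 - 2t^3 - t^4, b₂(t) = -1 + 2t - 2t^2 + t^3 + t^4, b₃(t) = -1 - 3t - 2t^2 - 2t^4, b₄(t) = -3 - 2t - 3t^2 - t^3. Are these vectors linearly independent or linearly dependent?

Write each element as a coordinate vector in ℝ⁵ using {1, t, …, t^4}.
Place the vectors as rows of a 4×5 matrix and reduce to echelon form.
The reduction yields 4 nonzero rows, so the rank is 4.
Since rank = 4 (the number of vectors), the set is linearly independent.

linearly independent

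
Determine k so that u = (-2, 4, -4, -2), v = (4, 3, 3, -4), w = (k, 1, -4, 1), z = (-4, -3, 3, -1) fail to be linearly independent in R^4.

k = -27/10

The set is linearly dependent precisely when det[u; v; w; z] = 0.
Cofactor expansion gives det = -60*k - 162.
This vanishes exactly when k = -27/10.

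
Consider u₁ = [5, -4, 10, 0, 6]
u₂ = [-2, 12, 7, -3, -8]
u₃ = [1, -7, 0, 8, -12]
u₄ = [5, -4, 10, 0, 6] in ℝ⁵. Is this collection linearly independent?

Two of the vectors are equal, giving an immediate dependence.

linearly dependent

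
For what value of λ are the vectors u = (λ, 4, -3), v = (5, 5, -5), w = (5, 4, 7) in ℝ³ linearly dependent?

Dependence holds iff the 3×3 matrix [u v w] is singular.
The determinant works out to 55*λ - 225.
This vanishes exactly when λ = 45/11.

λ = 45/11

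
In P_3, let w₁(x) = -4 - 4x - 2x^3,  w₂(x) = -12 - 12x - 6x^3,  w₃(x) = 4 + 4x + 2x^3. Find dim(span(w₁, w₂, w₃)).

1

Represent each element by its coordinate vector in ℝ⁴.
Apply Gaussian elimination to the matrix whose rows are w₁, w₂, w₃.
There is 1 pivot column, so rank = 1.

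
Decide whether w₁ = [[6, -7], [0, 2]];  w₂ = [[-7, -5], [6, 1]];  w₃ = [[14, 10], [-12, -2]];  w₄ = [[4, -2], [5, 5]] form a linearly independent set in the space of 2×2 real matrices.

Write each element as a coordinate vector in ℝ⁴ using {E₁₁, E₁₂, E₂₁, E₂₂}.
One vector is a scalar multiple of another, so the set is dependent.

linearly dependent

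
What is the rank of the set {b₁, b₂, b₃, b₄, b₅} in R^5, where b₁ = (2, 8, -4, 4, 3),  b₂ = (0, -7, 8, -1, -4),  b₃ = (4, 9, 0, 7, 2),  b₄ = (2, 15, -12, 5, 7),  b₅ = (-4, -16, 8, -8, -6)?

rank 2

Form the matrix with b₁, b₂, b₃, b₄, b₅ as columns and reduce.
Exactly 2 pivots survive; hence the rank is 2.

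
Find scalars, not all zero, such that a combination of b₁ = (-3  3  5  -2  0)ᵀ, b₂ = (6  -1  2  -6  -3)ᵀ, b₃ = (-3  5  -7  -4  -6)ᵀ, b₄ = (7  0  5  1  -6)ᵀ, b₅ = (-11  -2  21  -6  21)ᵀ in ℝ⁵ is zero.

Set up α₁b₁ + … + α₅b₅ = 0 and solve the homogeneous system.
A generator of the null space is (3, 1, -2, -2, -1).

3b₁ + b₂ - 2b₃ - 2b₄ - b₅ = 0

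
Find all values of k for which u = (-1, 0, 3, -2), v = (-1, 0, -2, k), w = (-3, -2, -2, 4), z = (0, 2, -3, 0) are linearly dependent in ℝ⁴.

k = 11/7

The vectors are dependent exactly when the determinant of the matrix with rows u, v, w, z vanishes.
The determinant works out to 44 - 28*k.
This vanishes exactly when k = 11/7.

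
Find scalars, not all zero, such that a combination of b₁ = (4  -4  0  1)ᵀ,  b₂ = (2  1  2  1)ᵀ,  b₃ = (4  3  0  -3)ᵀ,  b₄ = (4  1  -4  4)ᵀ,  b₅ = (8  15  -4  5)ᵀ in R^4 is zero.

2b₁ - 2b₂ - b₃ - 2b₄ + b₅ = 0

Set up α₁b₁ + … + α₅b₅ = 0 and solve the homogeneous system.
One solution (up to scaling) is (2, -2, -1, -2, 1).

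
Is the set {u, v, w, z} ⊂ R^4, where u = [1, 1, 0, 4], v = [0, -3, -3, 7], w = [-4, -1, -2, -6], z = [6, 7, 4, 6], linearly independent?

linearly independent

The matrix [u|v|w|z] has determinant -82.
A nonzero determinant means the columns are linearly independent.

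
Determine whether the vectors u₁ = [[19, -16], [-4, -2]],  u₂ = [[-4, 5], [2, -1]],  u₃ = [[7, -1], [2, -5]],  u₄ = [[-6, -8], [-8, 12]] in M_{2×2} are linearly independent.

linearly dependent

Take coordinates with respect to the standard basis {E₁₁, E₁₂, E₂₁, E₂₂}.
The matrix [u₁|u₂|u₃|u₄] has determinant 0.
A zero determinant means the columns are linearly dependent.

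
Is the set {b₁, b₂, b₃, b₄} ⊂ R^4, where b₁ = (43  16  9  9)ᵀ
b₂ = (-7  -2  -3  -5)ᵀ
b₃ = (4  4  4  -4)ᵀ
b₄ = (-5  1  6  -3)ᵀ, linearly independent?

linearly dependent

Place the vectors as rows of a 4×4 matrix and reduce to echelon form.
The reduction yields 3 nonzero rows, so the rank is 3.
Since rank 3 < 4, the set is linearly dependent.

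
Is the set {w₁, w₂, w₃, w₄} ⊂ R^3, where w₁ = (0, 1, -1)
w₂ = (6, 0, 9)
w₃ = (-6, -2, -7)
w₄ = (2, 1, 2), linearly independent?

There are 4 vectors in a 3-dimensional space, so they cannot be linearly independent.

linearly dependent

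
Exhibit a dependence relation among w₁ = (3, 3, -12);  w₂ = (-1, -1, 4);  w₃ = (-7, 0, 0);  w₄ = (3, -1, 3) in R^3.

w₁ + 3w₂ = 0

Row-reduce the matrix with w₁, w₂, w₃, w₄ as columns; the null space gives the coefficients.
One solution (up to scaling) is (1, 3, 0, 0).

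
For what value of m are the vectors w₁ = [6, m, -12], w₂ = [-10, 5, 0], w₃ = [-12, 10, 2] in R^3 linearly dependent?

m = -27

Dependence holds iff the 3×3 matrix [w₁ w₂ w₃] is singular.
The determinant works out to 20*m + 540.
Solving 20*m + 540 = 0 yields m = -27.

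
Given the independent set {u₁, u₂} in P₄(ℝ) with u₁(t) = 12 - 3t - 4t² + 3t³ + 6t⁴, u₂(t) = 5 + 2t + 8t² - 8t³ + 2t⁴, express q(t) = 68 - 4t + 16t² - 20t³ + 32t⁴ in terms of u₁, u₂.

Take coordinate vectors relative to {1, t, …, t⁴}.
Write q = α₁u₁ + α₂u₂ and equate components.
Row-reducing the augmented matrix gives the unique coefficients (α₁, α₂) = (4, 4).

q = 4u₁ + 4u₂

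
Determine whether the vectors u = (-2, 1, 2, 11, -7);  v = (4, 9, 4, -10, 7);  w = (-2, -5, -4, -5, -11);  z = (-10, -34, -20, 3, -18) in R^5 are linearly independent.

linearly dependent

Place the vectors as rows of a 4×5 matrix and reduce to echelon form.
The reduction yields 3 nonzero rows, so the rank is 3.
Since rank 3 < 4, the set is linearly dependent.
Indeed 2u + 3v - w + z = 0.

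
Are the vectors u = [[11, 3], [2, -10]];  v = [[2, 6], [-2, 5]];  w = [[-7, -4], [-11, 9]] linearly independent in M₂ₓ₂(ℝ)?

Write each element as a coordinate vector in ℝ⁴ using {E₁₁, E₁₂, E₂₁, E₂₂}.
Row-reduce the matrix whose columns are u, v, w.
The reduction yields 3 nonzero rows, so the rank is 3.
Since rank = 3 (the number of vectors), the set is linearly independent.

linearly independent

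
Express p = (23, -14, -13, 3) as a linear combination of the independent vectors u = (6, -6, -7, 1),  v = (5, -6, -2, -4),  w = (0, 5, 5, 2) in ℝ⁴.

p = 3u + v + 2w

Write p = c₁u + … + c₃w and equate components.
The system has the unique solution (c₁, c₂, c₃) = (3, 1, 2).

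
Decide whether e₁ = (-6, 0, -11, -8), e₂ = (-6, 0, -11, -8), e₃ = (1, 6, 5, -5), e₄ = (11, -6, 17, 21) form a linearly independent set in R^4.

Two of the vectors are equal, giving an immediate dependence.

linearly dependent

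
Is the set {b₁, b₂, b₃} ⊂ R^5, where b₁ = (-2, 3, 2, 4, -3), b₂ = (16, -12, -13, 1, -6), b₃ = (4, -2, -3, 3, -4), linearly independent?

linearly dependent

Place the vectors as rows of a 3×5 matrix and reduce to echelon form.
The reduction yields 2 nonzero rows, so the rank is 2.
Since rank 2 < 3, the set is linearly dependent.
Indeed 2b₁ + b₂ - 3b₃ = 0.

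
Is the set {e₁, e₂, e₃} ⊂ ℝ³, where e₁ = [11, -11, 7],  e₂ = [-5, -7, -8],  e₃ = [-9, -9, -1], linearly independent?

linearly independent

Row-reduce the matrix whose columns are e₁, e₂, e₃.
The reduction yields 3 nonzero rows, so the rank is 3.
Since rank = 3 (the number of vectors), the set is linearly independent.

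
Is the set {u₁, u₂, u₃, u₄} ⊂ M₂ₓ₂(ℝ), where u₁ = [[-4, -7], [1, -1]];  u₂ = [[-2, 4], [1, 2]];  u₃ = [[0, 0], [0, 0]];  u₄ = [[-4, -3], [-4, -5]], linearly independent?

Take coordinates with respect to the standard basis {E₁₁, E₁₂, E₂₁, E₂₂}.
One of the vectors is the zero vector, so the set is linearly dependent.

linearly dependent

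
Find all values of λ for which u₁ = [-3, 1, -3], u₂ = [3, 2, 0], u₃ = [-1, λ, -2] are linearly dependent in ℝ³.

λ = 4/3

Place the vectors as rows of a 3×3 matrix; dependence ⇔ determinant zero.
The determinant works out to 12 - 9*λ.
Solving 12 - 9*λ = 0 yields λ = 4/3.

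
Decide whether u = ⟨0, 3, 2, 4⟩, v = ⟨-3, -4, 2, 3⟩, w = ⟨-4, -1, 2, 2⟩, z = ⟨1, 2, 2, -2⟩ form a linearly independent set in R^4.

linearly independent

Form the 4×4 matrix with these as columns; its determinant is 216.
A nonzero determinant means the columns are linearly independent.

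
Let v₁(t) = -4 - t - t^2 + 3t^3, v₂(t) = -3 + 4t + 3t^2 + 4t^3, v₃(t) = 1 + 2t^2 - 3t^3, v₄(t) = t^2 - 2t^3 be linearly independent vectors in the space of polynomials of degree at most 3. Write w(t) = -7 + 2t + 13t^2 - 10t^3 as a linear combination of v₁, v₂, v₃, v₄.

Work in coordinates with respect to the standard basis {1, t, …, t^3}.
Set up the augmented matrix [v₁ | v₂ | v₃ | v₄ | w] and row-reduce.
The system has the unique solution (c₁, …, c₄) = (2, 1, 4, 4).

w = 2v₁ + v₂ + 4v₃ + 4v₄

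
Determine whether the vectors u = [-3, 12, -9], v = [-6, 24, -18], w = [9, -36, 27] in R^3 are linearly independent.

The matrix [u|v|w] has determinant 0.
A zero determinant means the columns are linearly dependent.

linearly dependent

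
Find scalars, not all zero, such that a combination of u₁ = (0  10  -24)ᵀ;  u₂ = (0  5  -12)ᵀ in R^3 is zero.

u₁ - 2u₂ = 0

Set up α₁u₁ + α₂u₂ = 0 and solve the homogeneous system.
A generator of the null space is (1, -2).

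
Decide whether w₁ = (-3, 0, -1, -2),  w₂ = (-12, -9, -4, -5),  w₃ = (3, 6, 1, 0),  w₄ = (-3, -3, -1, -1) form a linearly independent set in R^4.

The matrix [w₁|w₂|w₃|w₄] has determinant 0.
A zero determinant means the columns are linearly dependent.
Indeed 5w₁ - 2w₂ - 3w₃ = 0.

linearly dependent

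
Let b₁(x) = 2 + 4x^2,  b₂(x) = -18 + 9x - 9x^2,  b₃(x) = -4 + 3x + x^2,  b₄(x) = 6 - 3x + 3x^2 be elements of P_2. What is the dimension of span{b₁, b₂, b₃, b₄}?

dim = 2

Pass to coordinate vectors with respect to the basis {1, x, x^2}.
Put the 3×4 matrix [b₁|b₂|b₃|b₄] into echelon form.
The echelon form has 2 nonzero rows, so the rank is 2.
(With 4 elements in a 3-dimensional space the rank is at most 3.)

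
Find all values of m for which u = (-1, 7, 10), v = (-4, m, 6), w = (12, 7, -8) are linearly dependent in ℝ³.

The set is linearly dependent precisely when det[u; v; w] = 0.
The determinant works out to 42 - 112*m.
Setting this to zero gives m = 3/8.

m = 3/8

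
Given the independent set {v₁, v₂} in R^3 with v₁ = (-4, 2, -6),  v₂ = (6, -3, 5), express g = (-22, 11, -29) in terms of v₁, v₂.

Solve the system with v₁, v₂ as columns and g as the right-hand side.
The system has the unique solution (a₁, a₂) = (4, -1).

g = 4v₁ - v₂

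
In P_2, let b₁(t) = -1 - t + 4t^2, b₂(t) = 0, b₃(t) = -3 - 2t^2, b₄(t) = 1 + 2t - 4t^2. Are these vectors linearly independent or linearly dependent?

Write each element as a coordinate vector in ℝ³ using {1, t, t^2}.
There are 4 vectors in a 3-dimensional space, so they cannot be linearly independent.

linearly dependent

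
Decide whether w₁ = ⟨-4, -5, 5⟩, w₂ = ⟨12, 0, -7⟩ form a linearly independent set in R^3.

Row-reduce the matrix whose columns are w₁, w₂.
The reduction yields 2 nonzero rows, so the rank is 2.
Since rank = 2 (the number of vectors), the set is linearly independent.

linearly independent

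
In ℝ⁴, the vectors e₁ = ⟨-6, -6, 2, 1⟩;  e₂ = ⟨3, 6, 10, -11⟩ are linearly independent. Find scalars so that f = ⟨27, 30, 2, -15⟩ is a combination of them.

Set up the augmented matrix [e₁ | e₂ | f] and row-reduce.
Back-substitution yields (a₁, a₂) = (-4, 1).

f = -4e₁ + e₂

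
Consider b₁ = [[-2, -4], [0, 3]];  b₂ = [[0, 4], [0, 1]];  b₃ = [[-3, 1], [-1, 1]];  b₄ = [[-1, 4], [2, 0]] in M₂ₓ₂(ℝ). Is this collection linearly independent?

linearly independent

Write each element as a coordinate vector in ℝ⁴ using {E₁₁, E₁₂, E₂₁, E₂₂}.
The matrix [b₁|b₂|b₃|b₄] has determinant -108.
A nonzero determinant means the columns are linearly independent.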